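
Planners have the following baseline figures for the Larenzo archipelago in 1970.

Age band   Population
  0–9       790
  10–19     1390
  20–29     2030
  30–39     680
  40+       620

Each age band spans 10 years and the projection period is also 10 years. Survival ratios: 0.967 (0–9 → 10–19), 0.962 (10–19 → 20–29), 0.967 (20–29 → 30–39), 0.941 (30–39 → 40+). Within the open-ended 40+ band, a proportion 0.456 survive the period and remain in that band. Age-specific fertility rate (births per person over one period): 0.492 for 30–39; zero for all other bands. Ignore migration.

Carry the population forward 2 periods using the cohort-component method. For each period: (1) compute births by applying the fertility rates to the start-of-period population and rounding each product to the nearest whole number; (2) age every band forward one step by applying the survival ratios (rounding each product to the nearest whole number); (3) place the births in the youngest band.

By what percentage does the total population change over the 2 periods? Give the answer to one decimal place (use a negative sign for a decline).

1.4

Period 1:
Births: 680 × 0.492 = 335
10–19: 790 × 0.967 = 764
20–29: 1390 × 0.962 = 1337
30–39: 2030 × 0.967 = 1963
40+: 680 × 0.941 + 620 × 0.456 = 640 + 283 = 923
End of period: [335, 764, 1337, 1963, 923]
Period 2:
Births: 1963 × 0.492 = 966
10–19: 335 × 0.967 = 324
20–29: 764 × 0.962 = 735
30–39: 1337 × 0.967 = 1293
40+: 1963 × 0.941 + 923 × 0.456 = 1847 + 421 = 2268
End of period: [966, 324, 735, 1293, 2268]
Total: 5510 → 5586; change = 76; percentage change = 1.4%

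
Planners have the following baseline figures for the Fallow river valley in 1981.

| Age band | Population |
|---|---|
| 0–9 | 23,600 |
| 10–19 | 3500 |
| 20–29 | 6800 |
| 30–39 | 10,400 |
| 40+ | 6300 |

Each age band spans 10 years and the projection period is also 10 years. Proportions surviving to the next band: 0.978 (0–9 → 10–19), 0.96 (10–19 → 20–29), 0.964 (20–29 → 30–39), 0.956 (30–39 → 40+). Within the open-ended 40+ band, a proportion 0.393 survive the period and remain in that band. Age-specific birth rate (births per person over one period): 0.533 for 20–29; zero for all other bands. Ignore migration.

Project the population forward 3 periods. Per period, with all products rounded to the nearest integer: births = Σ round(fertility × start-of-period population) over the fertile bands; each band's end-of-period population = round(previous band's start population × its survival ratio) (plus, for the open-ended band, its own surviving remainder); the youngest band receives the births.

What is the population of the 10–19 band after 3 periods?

1752

Let band 1 be 0–9 through band 5 = 40+.
— Period 1 —
Births: 6800 × 0.533 = 3624
Band 2: 23600 × 0.978 = 23081
Band 3: 3500 × 0.96 = 3360
Band 4: 6800 × 0.964 = 6555
Band 5: 10400 × 0.956 + 6300 × 0.393 = 9942 + 2476 = 12418
→ [3624, 23081, 3360, 6555, 12418]
— Period 2 —
Births: 3360 × 0.533 = 1791
Band 2: 3624 × 0.978 = 3544
Band 3: 23081 × 0.96 = 22158
Band 4: 3360 × 0.964 = 3239
Band 5: 6555 × 0.956 + 12418 × 0.393 = 6267 + 4880 = 11147
→ [1791, 3544, 22158, 3239, 11147]
— Period 3 —
Births: 22158 × 0.533 = 11810
Band 2: 1791 × 0.978 = 1752
Band 3: 3544 × 0.96 = 3402
Band 4: 22158 × 0.964 = 21360
Band 5: 3239 × 0.956 + 11147 × 0.393 = 3096 + 4381 = 7477
→ [11810, 1752, 3402, 21360, 7477]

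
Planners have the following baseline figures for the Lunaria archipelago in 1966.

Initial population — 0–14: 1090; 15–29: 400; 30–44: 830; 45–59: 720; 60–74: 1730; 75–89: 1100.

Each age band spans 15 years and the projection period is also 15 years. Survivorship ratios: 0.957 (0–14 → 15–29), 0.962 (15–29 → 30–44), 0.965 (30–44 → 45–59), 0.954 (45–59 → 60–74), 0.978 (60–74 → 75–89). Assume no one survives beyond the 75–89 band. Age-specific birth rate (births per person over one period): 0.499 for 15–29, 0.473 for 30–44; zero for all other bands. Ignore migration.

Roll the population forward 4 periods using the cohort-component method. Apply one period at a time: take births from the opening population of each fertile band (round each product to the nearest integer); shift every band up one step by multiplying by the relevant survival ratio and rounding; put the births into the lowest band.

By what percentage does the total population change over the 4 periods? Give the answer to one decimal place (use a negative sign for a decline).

-35.9

Let band 1 be 0–14 through band 6 = 75–89.
[period 1]
Births: 400 * 0.499 = 200 ; 830 * 0.473 = 393 — total 593
Band 2: 1090 * 0.957 = 1043
Band 3: 400 * 0.962 = 385
Band 4: 830 * 0.965 = 801
Band 5: 720 * 0.954 = 687
Band 6: 1730 * 0.978 = 1692
Population now: 0–14=593, 15–29=1043, 30–44=385, 45–59=801, 60–74=687, 75–89=1692
[period 2]
Births: 1043 * 0.499 = 520 ; 385 * 0.473 = 182 — total 702
Band 2: 593 * 0.957 = 568
Band 3: 1043 * 0.962 = 1003
Band 4: 385 * 0.965 = 372
Band 5: 801 * 0.954 = 764
Band 6: 687 * 0.978 = 672
Population now: 0–14=702, 15–29=568, 30–44=1003, 45–59=372, 60–74=764, 75–89=672
[period 3]
Births: 568 * 0.499 = 283 ; 1003 * 0.473 = 474 — total 757
Band 2: 702 * 0.957 = 672
Band 3: 568 * 0.962 = 546
Band 4: 1003 * 0.965 = 968
Band 5: 372 * 0.954 = 355
Band 6: 764 * 0.978 = 747
Population now: 0–14=757, 15–29=672, 30–44=546, 45–59=968, 60–74=355, 75–89=747
[period 4]
Births: 672 * 0.499 = 335 ; 546 * 0.473 = 258 — total 593
Band 2: 757 * 0.957 = 724
Band 3: 672 * 0.962 = 646
Band 4: 546 * 0.965 = 527
Band 5: 968 * 0.954 = 923
Band 6: 355 * 0.978 = 347
Population now: 0–14=593, 15–29=724, 30–44=646, 45–59=527, 60–74=923, 75–89=347
Total: 5870 → 3760; change = -2110; percentage change = -35.9%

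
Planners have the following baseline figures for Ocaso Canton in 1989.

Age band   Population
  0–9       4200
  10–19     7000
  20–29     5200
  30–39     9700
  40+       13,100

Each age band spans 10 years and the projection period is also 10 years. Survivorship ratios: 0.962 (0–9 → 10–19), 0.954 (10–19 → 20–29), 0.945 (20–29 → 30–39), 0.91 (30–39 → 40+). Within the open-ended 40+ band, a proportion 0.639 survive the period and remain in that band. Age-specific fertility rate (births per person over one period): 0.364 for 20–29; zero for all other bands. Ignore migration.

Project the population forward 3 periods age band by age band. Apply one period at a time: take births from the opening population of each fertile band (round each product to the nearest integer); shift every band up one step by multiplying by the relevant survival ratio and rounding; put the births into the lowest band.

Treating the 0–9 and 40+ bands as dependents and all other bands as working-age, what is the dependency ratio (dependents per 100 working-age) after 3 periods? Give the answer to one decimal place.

[period 1]
Births: 5200 * 0.364 = 1893
10–19: 4200 * 0.962 = 4040
20–29: 7000 * 0.954 = 6678
30–39: 5200 * 0.945 = 4914
40+: 9700 * 0.91 + 13100 * 0.639 = 8827 + 8371 = 17198
→ [1893, 4040, 6678, 4914, 17198]
[period 2]
Births: 6678 * 0.364 = 2431
10–19: 1893 * 0.962 = 1821
20–29: 4040 * 0.954 = 3854
30–39: 6678 * 0.945 = 6311
40+: 4914 * 0.91 + 17198 * 0.639 = 4472 + 10990 = 15462
→ [2431, 1821, 3854, 6311, 15462]
[period 3]
Births: 3854 * 0.364 = 1403
10–19: 2431 * 0.962 = 2339
20–29: 1821 * 0.954 = 1737
30–39: 3854 * 0.945 = 3642
40+: 6311 * 0.91 + 15462 * 0.639 = 5743 + 9880 = 15623
→ [1403, 2339, 1737, 3642, 15623]
Dependents (band 0–9 + band 40+) = 1403 + 15623 = 17026; working-age = 7718; ratio = 17026/7718 × 100 = 220.6

220.6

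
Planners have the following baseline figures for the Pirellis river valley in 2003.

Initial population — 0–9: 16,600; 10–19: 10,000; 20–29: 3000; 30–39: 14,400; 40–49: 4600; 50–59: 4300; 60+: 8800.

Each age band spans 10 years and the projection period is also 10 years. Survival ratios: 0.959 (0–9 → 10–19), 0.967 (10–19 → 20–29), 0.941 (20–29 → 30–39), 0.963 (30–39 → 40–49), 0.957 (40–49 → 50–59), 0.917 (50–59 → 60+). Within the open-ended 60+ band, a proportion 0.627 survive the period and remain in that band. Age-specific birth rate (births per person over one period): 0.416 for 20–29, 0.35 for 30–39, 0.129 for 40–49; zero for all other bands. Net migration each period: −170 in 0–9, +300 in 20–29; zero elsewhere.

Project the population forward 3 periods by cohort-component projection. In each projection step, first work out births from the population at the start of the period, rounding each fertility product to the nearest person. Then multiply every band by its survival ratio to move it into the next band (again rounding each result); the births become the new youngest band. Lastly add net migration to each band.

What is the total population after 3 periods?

Period 1:
Births: 3000 * 0.416 = 1248 ; 14400 * 0.35 = 5040 ; 4600 * 0.129 = 593 ⇒ total 6881
10–19: 16600 * 0.959 = 15919
20–29: 10000 * 0.967 = 9670
30–39: 3000 * 0.941 = 2823
40–49: 14400 * 0.963 = 13867
50–59: 4600 * 0.957 = 4402
60+: 4300 * 0.917 + 8800 * 0.627 = 3943 + 5518 = 9461
Net migration: 0–9 − 170 → 6711; 20–29 + 300 → 9970
→ [6711, 15919, 9970, 2823, 13867, 4402, 9461]
Period 2:
Births: 9970 * 0.416 = 4148 ; 2823 * 0.35 = 988 ; 13867 * 0.129 = 1789 ⇒ total 6925
10–19: 6711 * 0.959 = 6436
20–29: 15919 * 0.967 = 15394
30–39: 9970 * 0.941 = 9382
40–49: 2823 * 0.963 = 2719
50–59: 13867 * 0.957 = 13271
60+: 4402 * 0.917 + 9461 * 0.627 = 4037 + 5932 = 9969
Net migration: 0–9 − 170 → 6755; 20–29 + 300 → 15694
→ [6755, 6436, 15694, 9382, 2719, 13271, 9969]
Period 3:
Births: 15694 * 0.416 = 6529 ; 9382 * 0.35 = 3284 ; 2719 * 0.129 = 351 ⇒ total 10164
10–19: 6755 * 0.959 = 6478
20–29: 6436 * 0.967 = 6224
30–39: 15694 * 0.941 = 14768
40–49: 9382 * 0.963 = 9035
50–59: 2719 * 0.957 = 2602
60+: 13271 * 0.917 + 9969 * 0.627 = 12170 + 6251 = 18421
Net migration: 0–9 − 170 → 9994; 20–29 + 300 → 6524
→ [9994, 6478, 6524, 14768, 9035, 2602, 18421]
Total after period 3: 9994 + 6478 + 6524 + 14768 + 9035 + 2602 + 18421 = 67822

67822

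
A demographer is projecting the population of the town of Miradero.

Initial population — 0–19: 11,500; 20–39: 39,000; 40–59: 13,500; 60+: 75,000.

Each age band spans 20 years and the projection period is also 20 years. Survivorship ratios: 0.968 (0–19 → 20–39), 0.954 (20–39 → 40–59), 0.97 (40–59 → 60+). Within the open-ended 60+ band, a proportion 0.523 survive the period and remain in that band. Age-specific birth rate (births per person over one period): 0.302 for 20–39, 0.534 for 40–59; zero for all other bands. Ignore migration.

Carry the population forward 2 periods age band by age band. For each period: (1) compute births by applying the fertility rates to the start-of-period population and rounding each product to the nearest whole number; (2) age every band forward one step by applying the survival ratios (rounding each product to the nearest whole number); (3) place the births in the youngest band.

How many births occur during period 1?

18987

— Period 1 —
Births: 39000 * 0.302 = 11778, 13500 * 0.534 = 7209 → total 18987
20–39: 11500 * 0.968 = 11132
40–59: 39000 * 0.954 = 37206
60+: 13500 * 0.97 + 75000 * 0.523 = 13095 + 39225 = 52320
Population now: 0–19=18987, 20–39=11132, 40–59=37206, 60+=52320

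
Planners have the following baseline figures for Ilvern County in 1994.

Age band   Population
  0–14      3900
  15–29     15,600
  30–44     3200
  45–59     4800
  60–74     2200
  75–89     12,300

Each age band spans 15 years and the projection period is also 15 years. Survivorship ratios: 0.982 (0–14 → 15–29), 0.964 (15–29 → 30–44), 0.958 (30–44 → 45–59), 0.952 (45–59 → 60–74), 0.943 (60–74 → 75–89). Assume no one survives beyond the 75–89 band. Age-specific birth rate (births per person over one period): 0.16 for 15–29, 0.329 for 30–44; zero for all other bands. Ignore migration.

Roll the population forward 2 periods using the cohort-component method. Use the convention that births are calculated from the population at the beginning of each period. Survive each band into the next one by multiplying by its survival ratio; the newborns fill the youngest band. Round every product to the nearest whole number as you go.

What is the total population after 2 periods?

[period 1]
Births: 15600 * 0.16 = 2496, 3200 * 0.329 = 1053 → 3549
15–29: 3900 * 0.982 = 3830
30–44: 15600 * 0.964 = 15038
45–59: 3200 * 0.958 = 3066
60–74: 4800 * 0.952 = 4570
75–89: 2200 * 0.943 = 2075
Giving 3549 / 3830 / 15038 / 3066 / 4570 / 2075.
[period 2]
Births: 3830 * 0.16 = 613, 15038 * 0.329 = 4948 → 5561
15–29: 3549 * 0.982 = 3485
30–44: 3830 * 0.964 = 3692
45–59: 15038 * 0.958 = 14406
60–74: 3066 * 0.952 = 2919
75–89: 4570 * 0.943 = 4310
Giving 5561 / 3485 / 3692 / 14406 / 2919 / 4310.
Total after period 2: 5561 + 3485 + 3692 + 14406 + 2919 + 4310 = 34373

34373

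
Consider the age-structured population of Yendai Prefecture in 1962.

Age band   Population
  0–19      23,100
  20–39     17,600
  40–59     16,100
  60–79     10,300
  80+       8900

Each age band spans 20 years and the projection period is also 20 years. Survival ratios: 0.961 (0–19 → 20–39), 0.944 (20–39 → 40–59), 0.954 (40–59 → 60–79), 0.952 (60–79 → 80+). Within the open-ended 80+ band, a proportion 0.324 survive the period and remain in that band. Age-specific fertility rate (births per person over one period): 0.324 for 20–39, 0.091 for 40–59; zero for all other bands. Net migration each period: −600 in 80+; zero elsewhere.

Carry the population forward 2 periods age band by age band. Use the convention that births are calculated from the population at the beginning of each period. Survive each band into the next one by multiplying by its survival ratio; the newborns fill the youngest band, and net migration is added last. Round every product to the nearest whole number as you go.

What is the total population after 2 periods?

70336

After projecting period 1:
Births: 17600 × 0.324 = 5702  |  16100 × 0.091 = 1465 → 7167
20–39: 23100 × 0.961 = 22199
40–59: 17600 × 0.944 = 16614
60–79: 16100 × 0.954 = 15359
80+: 10300 × 0.952 + 8900 × 0.324 = 9806 + 2884 = 12690
Net migration: 80+ − 600 → 12090
→ [7167, 22199, 16614, 15359, 12090]
After projecting period 2:
Births: 22199 × 0.324 = 7192  |  16614 × 0.091 = 1512 → 8704
20–39: 7167 × 0.961 = 6887
40–59: 22199 × 0.944 = 20956
60–79: 16614 × 0.954 = 15850
80+: 15359 × 0.952 + 12090 × 0.324 = 14622 + 3917 = 18539
Net migration: 80+ − 600 → 17939
→ [8704, 6887, 20956, 15850, 17939]
Total after period 2: 8704 + 6887 + 20956 + 15850 + 17939 = 70336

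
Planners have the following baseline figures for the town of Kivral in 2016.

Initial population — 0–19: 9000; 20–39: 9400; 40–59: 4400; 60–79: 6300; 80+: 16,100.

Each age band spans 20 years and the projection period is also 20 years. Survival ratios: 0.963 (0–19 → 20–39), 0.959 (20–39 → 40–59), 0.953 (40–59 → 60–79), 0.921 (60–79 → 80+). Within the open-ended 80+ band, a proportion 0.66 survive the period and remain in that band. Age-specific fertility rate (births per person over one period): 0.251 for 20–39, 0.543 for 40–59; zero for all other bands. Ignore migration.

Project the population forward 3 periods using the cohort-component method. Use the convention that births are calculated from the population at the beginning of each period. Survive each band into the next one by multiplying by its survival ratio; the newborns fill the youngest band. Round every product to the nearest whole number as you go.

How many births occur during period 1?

Period 1:
Births: 9400 × 0.251 = 2359  |  4400 × 0.543 = 2389 ⇒ total 4748
20–39: 9000 × 0.963 = 8667
40–59: 9400 × 0.959 = 9015
60–79: 4400 × 0.953 = 4193
80+: 6300 × 0.921 + 16100 × 0.66 = 5802 + 10626 = 16428
→ [4748, 8667, 9015, 4193, 16428]

4748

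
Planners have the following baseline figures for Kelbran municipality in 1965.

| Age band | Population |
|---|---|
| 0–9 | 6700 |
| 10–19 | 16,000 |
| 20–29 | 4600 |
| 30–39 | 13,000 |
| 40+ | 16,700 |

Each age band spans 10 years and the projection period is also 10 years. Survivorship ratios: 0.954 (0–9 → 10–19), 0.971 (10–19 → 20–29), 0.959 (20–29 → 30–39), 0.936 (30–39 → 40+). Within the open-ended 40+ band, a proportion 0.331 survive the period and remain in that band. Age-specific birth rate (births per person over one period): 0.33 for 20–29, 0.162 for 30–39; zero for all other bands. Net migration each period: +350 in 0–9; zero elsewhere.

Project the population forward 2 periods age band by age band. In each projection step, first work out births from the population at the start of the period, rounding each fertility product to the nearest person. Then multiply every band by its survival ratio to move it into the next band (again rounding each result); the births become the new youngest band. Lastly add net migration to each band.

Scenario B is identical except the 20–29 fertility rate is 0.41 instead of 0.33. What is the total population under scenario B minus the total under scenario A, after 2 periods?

1594

(Groups numbered youngest = 1 to oldest = 5.)
After projecting period 1:
Births: 4600 * 0.33 = 1518, 13000 * 0.162 = 2106 — total 3624
Group 2: 6700 * 0.954 = 6392
Group 3: 16000 * 0.971 = 15536
Group 4: 4600 * 0.959 = 4411
Group 5: 13000 * 0.936 + 16700 * 0.331 = 12168 + 5528 = 17696
Net migration: Group 1 + 350 → 3974
Giving 3974 / 6392 / 15536 / 4411 / 17696.
After projecting period 2:
Births: 15536 * 0.33 = 5127, 4411 * 0.162 = 715 — total 5842
Group 2: 3974 * 0.954 = 3791
Group 3: 6392 * 0.971 = 6207
Group 4: 15536 * 0.959 = 14899
Group 5: 4411 * 0.936 + 17696 * 0.331 = 4129 + 5857 = 9986
Net migration: Group 1 + 350 → 6192
Giving 6192 / 3791 / 6207 / 14899 / 9986.
Scenario A total after 2 periods: 41075
Scenario B projection —
After projecting period 1:
Births: 4600 * 0.41 = 1886, 13000 * 0.162 = 2106 — total 3992
Group 2: 6700 * 0.954 = 6392
Group 3: 16000 * 0.971 = 15536
Group 4: 4600 * 0.959 = 4411
Group 5: 13000 * 0.936 + 16700 * 0.331 = 12168 + 5528 = 17696
Net migration: Group 1 + 350 → 4342
Giving 4342 / 6392 / 15536 / 4411 / 17696.
After projecting period 2:
Births: 15536 * 0.41 = 6370, 4411 * 0.162 = 715 — total 7085
Group 2: 4342 * 0.954 = 4142
Group 3: 6392 * 0.971 = 6207
Group 4: 15536 * 0.959 = 14899
Group 5: 4411 * 0.936 + 17696 * 0.331 = 4129 + 5857 = 9986
Net migration: Group 1 + 350 → 7435
Giving 7435 / 4142 / 6207 / 14899 / 9986.
Scenario B total after 2 periods: 42669
Difference B − A = 42669 − 41075 = 1594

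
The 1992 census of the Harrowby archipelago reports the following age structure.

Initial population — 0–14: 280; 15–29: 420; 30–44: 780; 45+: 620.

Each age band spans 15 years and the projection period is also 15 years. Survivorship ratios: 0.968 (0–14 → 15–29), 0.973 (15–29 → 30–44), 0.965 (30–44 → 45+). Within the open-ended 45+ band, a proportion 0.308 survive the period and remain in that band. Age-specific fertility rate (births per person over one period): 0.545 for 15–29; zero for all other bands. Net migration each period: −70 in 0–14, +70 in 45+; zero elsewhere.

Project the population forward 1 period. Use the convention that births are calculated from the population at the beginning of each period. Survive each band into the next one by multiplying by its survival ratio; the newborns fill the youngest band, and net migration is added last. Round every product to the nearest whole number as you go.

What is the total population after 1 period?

1853

[period 1]
Births: 420 × 0.545 = 229
15–29: 280 × 0.968 = 271
30–44: 420 × 0.973 = 409
45+: 780 × 0.965 + 620 × 0.308 = 753 + 191 = 944
Net migration: 0–14 − 70 → 159; 45+ + 70 → 1014
Population now: 0–14=159, 15–29=271, 30–44=409, 45+=1014
Total after period 1: 159 + 271 + 409 + 1014 = 1853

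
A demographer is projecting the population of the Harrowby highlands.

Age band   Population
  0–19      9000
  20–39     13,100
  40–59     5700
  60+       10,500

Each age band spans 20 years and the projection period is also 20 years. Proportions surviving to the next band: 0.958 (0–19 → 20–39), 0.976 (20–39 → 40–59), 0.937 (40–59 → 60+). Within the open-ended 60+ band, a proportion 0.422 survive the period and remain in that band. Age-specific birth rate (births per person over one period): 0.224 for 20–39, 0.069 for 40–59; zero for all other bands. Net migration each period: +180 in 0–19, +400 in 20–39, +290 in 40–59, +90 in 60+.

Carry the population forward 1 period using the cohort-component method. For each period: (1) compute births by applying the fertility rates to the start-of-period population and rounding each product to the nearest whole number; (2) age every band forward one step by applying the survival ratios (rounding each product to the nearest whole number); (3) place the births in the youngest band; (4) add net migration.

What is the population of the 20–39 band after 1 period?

9022

Numbering the bands 1..4 from youngest to oldest:
[period 1]
Births: 13100 * 0.224 = 2934 ; 5700 * 0.069 = 393 → total 3327
Band 2: 9000 * 0.958 = 8622
Band 3: 13100 * 0.976 = 12786
Band 4: 5700 * 0.937 + 10500 * 0.422 = 5341 + 4431 = 9772
Net migration: Band 1 + 180 → 3507; Band 2 + 400 → 9022; Band 3 + 290 → 13076; Band 4 + 90 → 9862
Population now: 0–19=3507, 20–39=9022, 40–59=13076, 60+=9862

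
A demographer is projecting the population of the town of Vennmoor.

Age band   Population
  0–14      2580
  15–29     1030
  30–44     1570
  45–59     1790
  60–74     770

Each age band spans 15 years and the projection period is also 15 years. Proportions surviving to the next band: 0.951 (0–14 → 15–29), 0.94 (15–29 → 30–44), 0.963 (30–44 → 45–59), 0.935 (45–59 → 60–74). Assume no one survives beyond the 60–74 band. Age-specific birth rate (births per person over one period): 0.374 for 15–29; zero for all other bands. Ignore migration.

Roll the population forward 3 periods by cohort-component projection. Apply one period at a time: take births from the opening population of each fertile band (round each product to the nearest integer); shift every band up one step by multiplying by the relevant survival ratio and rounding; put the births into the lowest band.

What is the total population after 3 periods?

[period 1]
Births: 1030 × 0.374 = 385
15–29: 2580 × 0.951 = 2454
30–44: 1030 × 0.94 = 968
45–59: 1570 × 0.963 = 1512
60–74: 1790 × 0.935 = 1674
Population now: 0–14=385, 15–29=2454, 30–44=968, 45–59=1512, 60–74=1674
[period 2]
Births: 2454 × 0.374 = 918
15–29: 385 × 0.951 = 366
30–44: 2454 × 0.94 = 2307
45–59: 968 × 0.963 = 932
60–74: 1512 × 0.935 = 1414
Population now: 0–14=918, 15–29=366, 30–44=2307, 45–59=932, 60–74=1414
[period 3]
Births: 366 × 0.374 = 137
15–29: 918 × 0.951 = 873
30–44: 366 × 0.94 = 344
45–59: 2307 × 0.963 = 2222
60–74: 932 × 0.935 = 871
Population now: 0–14=137, 15–29=873, 30–44=344, 45–59=2222, 60–74=871
Total after period 3: 137 + 873 + 344 + 2222 + 871 = 4447

4447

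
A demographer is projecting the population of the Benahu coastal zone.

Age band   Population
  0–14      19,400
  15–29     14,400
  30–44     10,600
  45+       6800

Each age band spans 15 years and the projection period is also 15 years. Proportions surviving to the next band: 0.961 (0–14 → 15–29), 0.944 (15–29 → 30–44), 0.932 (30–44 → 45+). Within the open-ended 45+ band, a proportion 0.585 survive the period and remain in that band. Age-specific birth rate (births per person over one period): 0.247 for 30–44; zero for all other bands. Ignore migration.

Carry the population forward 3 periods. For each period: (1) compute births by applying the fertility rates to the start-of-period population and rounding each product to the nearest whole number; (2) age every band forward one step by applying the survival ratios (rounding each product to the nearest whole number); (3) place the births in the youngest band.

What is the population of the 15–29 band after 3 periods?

3227

Period 1:
Births: 10600 * 0.247 = 2618
15–29: 19400 * 0.961 = 18643
30–44: 14400 * 0.944 = 13594
45+: 10600 * 0.932 + 6800 * 0.585 = 9879 + 3978 = 13857
Giving 2618 / 18643 / 13594 / 13857.
Period 2:
Births: 13594 * 0.247 = 3358
15–29: 2618 * 0.961 = 2516
30–44: 18643 * 0.944 = 17599
45+: 13594 * 0.932 + 13857 * 0.585 = 12670 + 8106 = 20776
Giving 3358 / 2516 / 17599 / 20776.
Period 3:
Births: 17599 * 0.247 = 4347
15–29: 3358 * 0.961 = 3227
30–44: 2516 * 0.944 = 2375
45+: 17599 * 0.932 + 20776 * 0.585 = 16402 + 12154 = 28556
Giving 4347 / 3227 / 2375 / 28556.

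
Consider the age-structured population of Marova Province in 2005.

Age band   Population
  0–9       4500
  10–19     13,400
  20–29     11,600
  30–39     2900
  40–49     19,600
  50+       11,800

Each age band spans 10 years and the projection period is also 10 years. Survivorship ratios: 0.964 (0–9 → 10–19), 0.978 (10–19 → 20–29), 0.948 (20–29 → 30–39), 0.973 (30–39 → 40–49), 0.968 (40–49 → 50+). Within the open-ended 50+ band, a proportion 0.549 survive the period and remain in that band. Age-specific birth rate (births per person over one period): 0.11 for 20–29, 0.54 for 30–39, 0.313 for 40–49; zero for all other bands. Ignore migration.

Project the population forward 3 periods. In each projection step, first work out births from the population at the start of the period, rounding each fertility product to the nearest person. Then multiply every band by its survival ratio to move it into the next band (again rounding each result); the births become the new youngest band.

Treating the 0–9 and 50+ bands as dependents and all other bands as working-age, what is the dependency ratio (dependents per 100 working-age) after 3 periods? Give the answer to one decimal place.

— Period 1 —
Births: 11600 × 0.11 = 1276  |  2900 × 0.54 = 1566  |  19600 × 0.313 = 6135 ⇒ total 8977
10–19: 4500 × 0.964 = 4338
20–29: 13400 × 0.978 = 13105
30–39: 11600 × 0.948 = 10997
40–49: 2900 × 0.973 = 2822
50+: 19600 × 0.968 + 11800 × 0.549 = 18973 + 6478 = 25451
Population now: 0–9=8977, 10–19=4338, 20–29=13105, 30–39=10997, 40–49=2822, 50+=25451
— Period 2 —
Births: 13105 × 0.11 = 1442  |  10997 × 0.54 = 5938  |  2822 × 0.313 = 883 ⇒ total 8263
10–19: 8977 × 0.964 = 8654
20–29: 4338 × 0.978 = 4243
30–39: 13105 × 0.948 = 12424
40–49: 10997 × 0.973 = 10700
50+: 2822 × 0.968 + 25451 × 0.549 = 2732 + 13973 = 16705
Population now: 0–9=8263, 10–19=8654, 20–29=4243, 30–39=12424, 40–49=10700, 50+=16705
— Period 3 —
Births: 4243 × 0.11 = 467  |  12424 × 0.54 = 6709  |  10700 × 0.313 = 3349 ⇒ total 10525
10–19: 8263 × 0.964 = 7966
20–29: 8654 × 0.978 = 8464
30–39: 4243 × 0.948 = 4022
40–49: 12424 × 0.973 = 12089
50+: 10700 × 0.968 + 16705 × 0.549 = 10358 + 9171 = 19529
Population now: 0–9=10525, 10–19=7966, 20–29=8464, 30–39=4022, 40–49=12089, 50+=19529
Dependents (band 0–9 + band 50+) = 10525 + 19529 = 30054; working-age = 32541; ratio = 30054/32541 × 100 = 92.4

92.4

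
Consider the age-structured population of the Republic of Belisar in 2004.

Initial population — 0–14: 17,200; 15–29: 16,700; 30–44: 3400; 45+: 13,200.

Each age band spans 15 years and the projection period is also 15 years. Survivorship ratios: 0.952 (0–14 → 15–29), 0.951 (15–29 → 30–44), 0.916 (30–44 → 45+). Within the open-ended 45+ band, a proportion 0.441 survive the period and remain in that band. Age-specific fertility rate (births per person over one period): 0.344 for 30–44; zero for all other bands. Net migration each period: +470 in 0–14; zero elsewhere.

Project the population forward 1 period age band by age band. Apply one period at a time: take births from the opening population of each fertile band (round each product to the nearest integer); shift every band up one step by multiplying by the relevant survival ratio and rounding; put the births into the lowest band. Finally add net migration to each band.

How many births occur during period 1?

Numbering the bands 1..4 from youngest to oldest:
— Period 1 —
Births: 3400 × 0.344 = 1170
Band 2: 17200 × 0.952 = 16374
Band 3: 16700 × 0.951 = 15882
Band 4: 3400 × 0.916 + 13200 × 0.441 = 3114 + 5821 = 8935
Net migration: Band 1 + 470 → 1640
Population now: 0–14=1640, 15–29=16374, 30–44=15882, 45+=8935

1170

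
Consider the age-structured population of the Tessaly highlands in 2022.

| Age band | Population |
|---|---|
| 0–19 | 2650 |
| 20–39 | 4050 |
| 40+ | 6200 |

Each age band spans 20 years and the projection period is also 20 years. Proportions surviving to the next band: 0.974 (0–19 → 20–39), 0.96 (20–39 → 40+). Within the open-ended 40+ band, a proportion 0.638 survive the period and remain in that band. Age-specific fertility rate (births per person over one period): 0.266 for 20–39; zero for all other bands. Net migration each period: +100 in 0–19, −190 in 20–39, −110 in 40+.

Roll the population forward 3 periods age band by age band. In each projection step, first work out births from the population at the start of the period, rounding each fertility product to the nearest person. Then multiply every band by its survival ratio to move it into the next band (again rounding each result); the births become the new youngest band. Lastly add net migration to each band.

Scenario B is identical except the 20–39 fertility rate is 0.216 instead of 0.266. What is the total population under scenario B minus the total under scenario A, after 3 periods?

Period 1:
Births: 4050 × 0.266 = 1077
20–39: 2650 × 0.974 = 2581
40+: 4050 × 0.96 + 6200 × 0.638 = 3888 + 3956 = 7844
Net migration: 0–19 + 100 → 1177; 20–39 − 190 → 2391; 40+ − 110 → 7734
Population now: 0–19=1177, 20–39=2391, 40+=7734
Period 2:
Births: 2391 × 0.266 = 636
20–39: 1177 × 0.974 = 1146
40+: 2391 × 0.96 + 7734 × 0.638 = 2295 + 4934 = 7229
Net migration: 0–19 + 100 → 736; 20–39 − 190 → 956; 40+ − 110 → 7119
Population now: 0–19=736, 20–39=956, 40+=7119
Period 3:
Births: 956 × 0.266 = 254
20–39: 736 × 0.974 = 717
40+: 956 × 0.96 + 7119 × 0.638 = 918 + 4542 = 5460
Net migration: 0–19 + 100 → 354; 20–39 − 190 → 527; 40+ − 110 → 5350
Population now: 0–19=354, 20–39=527, 40+=5350
Scenario A total after 3 periods: 6231
Scenario B projection —
Period 1:
Births: 4050 × 0.216 = 875
20–39: 2650 × 0.974 = 2581
40+: 4050 × 0.96 + 6200 × 0.638 = 3888 + 3956 = 7844
Net migration: 0–19 + 100 → 975; 20–39 − 190 → 2391; 40+ − 110 → 7734
Population now: 0–19=975, 20–39=2391, 40+=7734
Period 2:
Births: 2391 × 0.216 = 516
20–39: 975 × 0.974 = 950
40+: 2391 × 0.96 + 7734 × 0.638 = 2295 + 4934 = 7229
Net migration: 0–19 + 100 → 616; 20–39 − 190 → 760; 40+ − 110 → 7119
Population now: 0–19=616, 20–39=760, 40+=7119
Period 3:
Births: 760 × 0.216 = 164
20–39: 616 × 0.974 = 600
40+: 760 × 0.96 + 7119 × 0.638 = 730 + 4542 = 5272
Net migration: 0–19 + 100 → 264; 20–39 − 190 → 410; 40+ − 110 → 5162
Population now: 0–19=264, 20–39=410, 40+=5162
Scenario B total after 3 periods: 5836
Difference B − A = 5836 − 6231 = -395

-395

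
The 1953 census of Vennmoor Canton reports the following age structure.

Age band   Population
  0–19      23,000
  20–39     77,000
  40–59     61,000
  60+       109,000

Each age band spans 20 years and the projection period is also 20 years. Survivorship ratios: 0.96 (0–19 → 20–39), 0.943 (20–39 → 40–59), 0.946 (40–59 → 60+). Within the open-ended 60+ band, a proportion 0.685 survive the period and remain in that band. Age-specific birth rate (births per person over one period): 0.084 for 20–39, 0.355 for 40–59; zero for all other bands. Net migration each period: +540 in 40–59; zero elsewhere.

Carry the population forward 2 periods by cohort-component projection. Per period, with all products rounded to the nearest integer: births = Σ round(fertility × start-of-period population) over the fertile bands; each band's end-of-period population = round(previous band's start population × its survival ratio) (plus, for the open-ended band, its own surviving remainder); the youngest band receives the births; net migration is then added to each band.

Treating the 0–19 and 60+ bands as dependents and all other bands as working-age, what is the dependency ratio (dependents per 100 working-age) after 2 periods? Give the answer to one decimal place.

388.1

Let group 1 be 0–19 through group 4 = 60+.
Period 1:
Births: 77000 * 0.084 = 6468 ; 61000 * 0.355 = 21655 → total 28123
Group 2: 23000 * 0.96 = 22080
Group 3: 77000 * 0.943 = 72611
Group 4: 61000 * 0.946 + 109000 * 0.685 = 57706 + 74665 = 132371
Net migration: Group 3 + 540 → 73151
Population now: 0–19=28123, 20–39=22080, 40–59=73151, 60+=132371
Period 2:
Births: 22080 * 0.084 = 1855 ; 73151 * 0.355 = 25969 → total 27824
Group 2: 28123 * 0.96 = 26998
Group 3: 22080 * 0.943 = 20821
Group 4: 73151 * 0.946 + 132371 * 0.685 = 69201 + 90674 = 159875
Net migration: Group 3 + 540 → 21361
Population now: 0–19=27824, 20–39=26998, 40–59=21361, 60+=159875
Dependents (band 0–19 + band 60+) = 27824 + 159875 = 187699; working-age = 48359; ratio = 187699/48359 × 100 = 388.1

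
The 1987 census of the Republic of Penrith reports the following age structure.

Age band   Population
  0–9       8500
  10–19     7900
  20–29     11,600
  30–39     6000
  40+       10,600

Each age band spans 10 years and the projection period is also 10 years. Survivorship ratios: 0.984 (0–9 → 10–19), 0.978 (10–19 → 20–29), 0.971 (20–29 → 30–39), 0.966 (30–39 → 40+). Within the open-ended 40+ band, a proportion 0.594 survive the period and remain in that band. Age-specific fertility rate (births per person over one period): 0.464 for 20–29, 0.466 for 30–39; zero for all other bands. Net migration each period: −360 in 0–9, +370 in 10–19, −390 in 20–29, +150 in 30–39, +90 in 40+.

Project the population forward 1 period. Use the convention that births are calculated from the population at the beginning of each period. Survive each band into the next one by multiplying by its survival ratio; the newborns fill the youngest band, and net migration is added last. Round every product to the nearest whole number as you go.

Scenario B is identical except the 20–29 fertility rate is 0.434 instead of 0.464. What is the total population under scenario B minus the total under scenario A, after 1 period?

-348

Period 1:
Births: 11600 × 0.464 = 5382, 6000 × 0.466 = 2796 → total 8178
10–19: 8500 × 0.984 = 8364
20–29: 7900 × 0.978 = 7726
30–39: 11600 × 0.971 = 11264
40+: 6000 × 0.966 + 10600 × 0.594 = 5796 + 6296 = 12092
Net migration: 0–9 − 360 → 7818; 10–19 + 370 → 8734; 20–29 − 390 → 7336; 30–39 + 150 → 11414; 40+ + 90 → 12182
End of period: [7818, 8734, 7336, 11414, 12182]
Scenario A total after 1 period: 47484
Scenario B projection —
Period 1:
Births: 11600 × 0.434 = 5034, 6000 × 0.466 = 2796 → total 7830
10–19: 8500 × 0.984 = 8364
20–29: 7900 × 0.978 = 7726
30–39: 11600 × 0.971 = 11264
40+: 6000 × 0.966 + 10600 × 0.594 = 5796 + 6296 = 12092
Net migration: 0–9 − 360 → 7470; 10–19 + 370 → 8734; 20–29 − 390 → 7336; 30–39 + 150 → 11414; 40+ + 90 → 12182
End of period: [7470, 8734, 7336, 11414, 12182]
Scenario B total after 1 period: 47136
Difference B − A = 47136 − 47484 = -348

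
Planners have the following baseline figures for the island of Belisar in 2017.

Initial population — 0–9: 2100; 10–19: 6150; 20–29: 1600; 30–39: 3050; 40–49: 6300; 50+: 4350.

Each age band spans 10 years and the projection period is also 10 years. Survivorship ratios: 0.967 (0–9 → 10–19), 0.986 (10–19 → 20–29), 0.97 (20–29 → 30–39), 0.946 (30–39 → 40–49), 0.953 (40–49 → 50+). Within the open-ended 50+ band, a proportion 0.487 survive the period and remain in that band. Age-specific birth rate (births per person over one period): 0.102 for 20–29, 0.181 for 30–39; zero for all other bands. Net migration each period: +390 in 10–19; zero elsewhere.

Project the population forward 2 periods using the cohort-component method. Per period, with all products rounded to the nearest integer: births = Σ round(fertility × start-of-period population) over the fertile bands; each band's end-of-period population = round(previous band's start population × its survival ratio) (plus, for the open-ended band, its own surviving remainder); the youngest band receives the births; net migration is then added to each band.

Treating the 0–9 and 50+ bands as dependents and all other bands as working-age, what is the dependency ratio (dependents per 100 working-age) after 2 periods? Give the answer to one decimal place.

Let band 1 be 0–9 through band 6 = 50+.
[period 1]
Births: 1600 × 0.102 = 163  |  3050 × 0.181 = 552 → total 715
Band 2: 2100 × 0.967 = 2031
Band 3: 6150 × 0.986 = 6064
Band 4: 1600 × 0.97 = 1552
Band 5: 3050 × 0.946 = 2885
Band 6: 6300 × 0.953 + 4350 × 0.487 = 6004 + 2118 = 8122
Net migration: Band 2 + 390 → 2421
Giving 715 / 2421 / 6064 / 1552 / 2885 / 8122.
[period 2]
Births: 6064 × 0.102 = 619  |  1552 × 0.181 = 281 → total 900
Band 2: 715 × 0.967 = 691
Band 3: 2421 × 0.986 = 2387
Band 4: 6064 × 0.97 = 5882
Band 5: 1552 × 0.946 = 1468
Band 6: 2885 × 0.953 + 8122 × 0.487 = 2749 + 3955 = 6704
Net migration: Band 2 + 390 → 1081
Giving 900 / 1081 / 2387 / 5882 / 1468 / 6704.
Dependents (band 0–9 + band 50+) = 900 + 6704 = 7604; working-age = 10818; ratio = 7604/10818 × 100 = 70.3

70.3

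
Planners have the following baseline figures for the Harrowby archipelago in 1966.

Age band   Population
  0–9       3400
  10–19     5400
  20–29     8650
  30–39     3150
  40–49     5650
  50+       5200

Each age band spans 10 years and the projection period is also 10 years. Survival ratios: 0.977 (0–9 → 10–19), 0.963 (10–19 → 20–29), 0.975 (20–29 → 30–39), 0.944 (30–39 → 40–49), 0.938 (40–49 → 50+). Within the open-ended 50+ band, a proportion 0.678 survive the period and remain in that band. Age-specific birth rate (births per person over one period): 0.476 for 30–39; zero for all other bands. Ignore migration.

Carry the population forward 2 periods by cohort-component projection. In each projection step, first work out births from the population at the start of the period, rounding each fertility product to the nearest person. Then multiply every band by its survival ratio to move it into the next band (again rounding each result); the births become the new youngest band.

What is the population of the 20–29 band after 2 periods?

[period 1]
Births: 3150 × 0.476 = 1499
10–19: 3400 × 0.977 = 3322
20–29: 5400 × 0.963 = 5200
30–39: 8650 × 0.975 = 8434
40–49: 3150 × 0.944 = 2974
50+: 5650 × 0.938 + 5200 × 0.678 = 5300 + 3526 = 8826
Population now: 0–9=1499, 10–19=3322, 20–29=5200, 30–39=8434, 40–49=2974, 50+=8826
[period 2]
Births: 8434 × 0.476 = 4015
10–19: 1499 × 0.977 = 1465
20–29: 3322 × 0.963 = 3199
30–39: 5200 × 0.975 = 5070
40–49: 8434 × 0.944 = 7962
50+: 2974 × 0.938 + 8826 × 0.678 = 2790 + 5984 = 8774
Population now: 0–9=4015, 10–19=1465, 20–29=3199, 30–39=5070, 40–49=7962, 50+=8774

3199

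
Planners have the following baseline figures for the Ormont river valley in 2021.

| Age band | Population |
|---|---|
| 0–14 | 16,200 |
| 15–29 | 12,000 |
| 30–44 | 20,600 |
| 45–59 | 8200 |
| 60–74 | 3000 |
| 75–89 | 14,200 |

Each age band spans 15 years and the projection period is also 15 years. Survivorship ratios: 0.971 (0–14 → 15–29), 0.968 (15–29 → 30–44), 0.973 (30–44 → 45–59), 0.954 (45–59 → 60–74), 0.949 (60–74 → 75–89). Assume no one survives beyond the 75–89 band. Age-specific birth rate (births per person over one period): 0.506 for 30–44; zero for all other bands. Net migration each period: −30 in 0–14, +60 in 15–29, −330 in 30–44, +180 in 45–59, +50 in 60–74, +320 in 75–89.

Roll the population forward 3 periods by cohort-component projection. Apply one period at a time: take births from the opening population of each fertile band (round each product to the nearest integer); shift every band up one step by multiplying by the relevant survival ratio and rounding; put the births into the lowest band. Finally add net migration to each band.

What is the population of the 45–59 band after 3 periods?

Period 1.
Births: 20600 * 0.506 = 10424
15–29: 16200 * 0.971 = 15730
30–44: 12000 * 0.968 = 11616
45–59: 20600 * 0.973 = 20044
60–74: 8200 * 0.954 = 7823
75–89: 3000 * 0.949 = 2847
Net migration: 0–14 − 30 → 10394; 15–29 + 60 → 15790; 30–44 − 330 → 11286; 45–59 + 180 → 20224; 60–74 + 50 → 7873; 75–89 + 320 → 3167
Giving 10394 / 15790 / 11286 / 20224 / 7873 / 3167.
Period 2.
Births: 11286 * 0.506 = 5711
15–29: 10394 * 0.971 = 10093
30–44: 15790 * 0.968 = 15285
45–59: 11286 * 0.973 = 10981
60–74: 20224 * 0.954 = 19294
75–89: 7873 * 0.949 = 7471
Net migration: 0–14 − 30 → 5681; 15–29 + 60 → 10153; 30–44 − 330 → 14955; 45–59 + 180 → 11161; 60–74 + 50 → 19344; 75–89 + 320 → 7791
Giving 5681 / 10153 / 14955 / 11161 / 19344 / 7791.
Period 3.
Births: 14955 * 0.506 = 7567
15–29: 5681 * 0.971 = 5516
30–44: 10153 * 0.968 = 9828
45–59: 14955 * 0.973 = 14551
60–74: 11161 * 0.954 = 10648
75–89: 19344 * 0.949 = 18357
Net migration: 0–14 − 30 → 7537; 15–29 + 60 → 5576; 30–44 − 330 → 9498; 45–59 + 180 → 14731; 60–74 + 50 → 10698; 75–89 + 320 → 18677
Giving 7537 / 5576 / 9498 / 14731 / 10698 / 18677.

14731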